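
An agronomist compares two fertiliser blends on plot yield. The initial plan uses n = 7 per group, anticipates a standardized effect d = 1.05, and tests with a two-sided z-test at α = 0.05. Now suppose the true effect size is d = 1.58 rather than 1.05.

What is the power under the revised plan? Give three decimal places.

Power ≈ 0.840

With d = 1.58: δ = d·√(n/2) = 1.58 × √(7/2) = 2.9559. Critical value z_{0.025} = 1.960.
Revised power = Φ(δ − 1.960) + Φ(−δ − 1.960) = Φ(0.996) + Φ(-4.916) = 0.8404 + 0.0000 = 0.8404.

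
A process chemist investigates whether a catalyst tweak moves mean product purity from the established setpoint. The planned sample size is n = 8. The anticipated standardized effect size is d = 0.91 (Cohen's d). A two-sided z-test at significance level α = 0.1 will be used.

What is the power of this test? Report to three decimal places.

Power ≈ 0.824

Noncentrality parameter: δ = d·√n = 0.91 × √8 = 2.5739
Critical value for a two-sided test at α = 0.1: z_{α/2} = 1.645.
Power = Φ(δ − 1.645) + Φ(−δ − 1.645) = Φ(0.929) + Φ(-4.219) = 0.8236 + 0.0000 = 0.8236.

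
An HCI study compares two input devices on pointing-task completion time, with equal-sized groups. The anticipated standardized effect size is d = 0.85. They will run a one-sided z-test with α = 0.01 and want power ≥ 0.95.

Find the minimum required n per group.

Set Φ(δ − 2.326) = 0.95; then δ − 2.326 = Φ⁻¹(0.95) = 1.645, giving δ = 3.971.
δ = d·√(n/2) ⇒ n = 2(δ/d)² = 2 × (3.971 / 0.85)² = 43.66.
Rounding up, n = 44 per group.

n = 44 per group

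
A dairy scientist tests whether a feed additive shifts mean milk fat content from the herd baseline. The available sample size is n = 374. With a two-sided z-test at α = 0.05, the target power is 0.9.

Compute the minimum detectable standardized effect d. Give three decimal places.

d ≈ 0.168

Need Φ(δ − 1.960) = 0.9, so δ = 1.960 + 1.282 = 3.242.
(The second rejection-region term Φ(−δ − z_{α/2}) is negligible and dropped.)
δ = d·√n ⇒ d = δ/√n = 3.242/√374 = 0.1676.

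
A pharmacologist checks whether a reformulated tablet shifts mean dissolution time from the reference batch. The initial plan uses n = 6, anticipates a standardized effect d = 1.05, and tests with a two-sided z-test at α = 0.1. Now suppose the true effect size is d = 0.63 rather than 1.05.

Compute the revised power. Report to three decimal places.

With d = 0.63: δ = d·√n = 0.63 × √6 = 1.5432. Critical value z_{0.05} = 1.645.
Revised power = Φ(δ − 1.645) + Φ(−δ − 1.645) = Φ(-0.102) + Φ(-3.188) = 0.4595 + 0.0007 = 0.4602.

Power ≈ 0.460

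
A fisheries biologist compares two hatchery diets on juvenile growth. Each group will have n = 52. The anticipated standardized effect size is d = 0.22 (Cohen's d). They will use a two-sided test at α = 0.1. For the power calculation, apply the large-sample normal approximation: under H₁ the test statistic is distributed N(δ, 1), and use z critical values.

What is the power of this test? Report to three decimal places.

Power ≈ 0.303

Noncentrality parameter: δ = d·√(n/2) = 0.22 × √(52/2) = 1.1218
Two-sided α = 0.1 → critical value z_{0.05} = 1.645.
Power = Φ(δ − 1.645) + Φ(−δ − 1.645) = Φ(-0.523) + Φ(-2.767) = 0.3005 + 0.0028 = 0.3033.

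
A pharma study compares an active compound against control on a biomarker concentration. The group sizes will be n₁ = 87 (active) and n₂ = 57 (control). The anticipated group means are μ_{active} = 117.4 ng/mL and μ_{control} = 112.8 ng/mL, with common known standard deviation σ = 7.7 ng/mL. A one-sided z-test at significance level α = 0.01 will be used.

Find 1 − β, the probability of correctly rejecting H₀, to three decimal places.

Standardized effect: d = |μ_{active} − μ_{control}| / σ = |117.4 − 112.8| / 7.7 = 0.5974
Noncentrality parameter: δ = d / √(1/n₁ + 1/n₂) = 0.5974 / √(1/87 + 1/57) = 3.5058
Critical value for a one-sided test at α = 0.01: z_α = 2.326.
Power = P(Z > 2.326 − δ) = Φ(1.179) = 0.8809.

Power ≈ 0.881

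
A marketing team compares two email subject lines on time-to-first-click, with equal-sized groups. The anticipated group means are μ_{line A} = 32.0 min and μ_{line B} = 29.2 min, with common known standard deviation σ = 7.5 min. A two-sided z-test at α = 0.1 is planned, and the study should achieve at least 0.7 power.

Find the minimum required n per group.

n = 68 per group

Standardized effect: d = |μ_{line A} − μ_{line B}| / σ = |32.0 − 29.2| / 7.5 = 0.3733
For power 0.7 need Φ(δ − z_{0.05}) = 0.7, so δ = z_{0.05} + z_{0.30} = 1.645 + 0.524 = 2.169.
(The Φ(−δ − z_{α/2}) term is vanishingly small for δ > 0 and is dropped in the standard sample-size formula.)
δ = d·√(n/2) ⇒ n = 2(δ/d)² = 2 × (2.169 / 0.3733)² = 67.52.
Rounding up, n = 68 per group.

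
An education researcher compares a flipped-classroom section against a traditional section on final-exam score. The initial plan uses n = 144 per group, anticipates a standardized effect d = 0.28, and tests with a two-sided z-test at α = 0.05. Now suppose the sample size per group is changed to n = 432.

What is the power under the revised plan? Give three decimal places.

Power ≈ 0.984

With n = 432 per group: δ = d·√(n/2) = 0.28 × √(432/2) = 4.1151. Critical value z_{0.025} = 1.960.
Revised power = Φ(δ − 1.960) + Φ(−δ − 1.960) = Φ(2.155) + Φ(-6.075) = 0.9844 + 0.0000 = 0.9844.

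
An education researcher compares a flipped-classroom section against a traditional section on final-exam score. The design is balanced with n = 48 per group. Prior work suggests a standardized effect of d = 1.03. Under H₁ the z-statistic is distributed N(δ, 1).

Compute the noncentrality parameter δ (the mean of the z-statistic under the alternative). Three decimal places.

δ ≈ 5.046

δ = d·√(n/2) = 1.03 × √(48/2) = 5.0459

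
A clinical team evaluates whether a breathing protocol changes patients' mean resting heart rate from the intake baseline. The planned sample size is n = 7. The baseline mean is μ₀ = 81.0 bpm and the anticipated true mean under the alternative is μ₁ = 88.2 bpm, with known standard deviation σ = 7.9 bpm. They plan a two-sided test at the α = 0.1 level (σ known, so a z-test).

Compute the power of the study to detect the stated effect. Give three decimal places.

Standardized effect: d = |μ₁ − μ₀| / σ = |88.2 − 81.0| / 7.9 = 0.9114
Noncentrality parameter: δ = d·√n = 0.9114 × √7 = 2.4113
Two-sided α = 0.1 → critical value z_{0.05} = 1.645.
Power = Φ(δ − 1.645) + Φ(−δ − 1.645) = Φ(0.766) + Φ(-4.056) = 0.7783 + 0.0000 = 0.7783.

Power ≈ 0.778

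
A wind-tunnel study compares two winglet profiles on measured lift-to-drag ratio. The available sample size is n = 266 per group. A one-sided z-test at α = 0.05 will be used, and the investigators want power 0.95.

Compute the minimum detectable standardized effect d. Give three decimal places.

Required noncentrality: δ = z_{0.05} + z_{0.05} = 1.645 + 1.645 = 3.290.
δ = d·√(n/2) ⇒ d = δ/√(n/2) = 3.290/√(266/2) = 0.2853.

d ≈ 0.285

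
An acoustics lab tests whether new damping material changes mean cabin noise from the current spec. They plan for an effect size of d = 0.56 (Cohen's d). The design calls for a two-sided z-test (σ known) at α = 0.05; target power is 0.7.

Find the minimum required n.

n = 20

Set Φ(δ − 1.960) = 0.7; then δ − 1.960 = Φ⁻¹(0.7) = 0.524, giving δ = 2.484.
(For δ > 0 the lower-tail rejection region contributes negligibly to power, so the one-term inversion is standard.)
δ = d·√n ⇒ n = (δ/d)² = (2.484 / 0.56)² = 19.68.
Rounding up, n = 20.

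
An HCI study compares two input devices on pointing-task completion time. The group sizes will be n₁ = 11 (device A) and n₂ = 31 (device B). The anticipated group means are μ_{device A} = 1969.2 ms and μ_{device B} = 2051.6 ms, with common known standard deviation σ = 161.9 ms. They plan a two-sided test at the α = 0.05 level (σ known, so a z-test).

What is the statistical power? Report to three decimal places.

Standardized effect: d = |μ_{device A} − μ_{device B}| / σ = |1969.2 − 2051.6| / 161.9 = 0.5090
Noncentrality parameter: δ = d / √(1/n₁ + 1/n₂) = 0.5090 / √(1/11 + 1/31) = 1.4502
Two-sided α = 0.05 → critical value z_{0.025} = 1.960.
Power = Φ(δ − 1.960) + Φ(−δ − 1.960) = Φ(-0.510) + Φ(-3.410) = 0.3051 + 0.0003 = 0.3054.

Power ≈ 0.305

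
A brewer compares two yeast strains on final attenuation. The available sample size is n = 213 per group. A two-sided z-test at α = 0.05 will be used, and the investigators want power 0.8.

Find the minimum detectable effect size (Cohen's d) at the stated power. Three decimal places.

Need Φ(δ − 1.960) = 0.8, so δ = 1.960 + 0.842 = 2.802.
(The second rejection-region term Φ(−δ − z_{α/2}) is negligible and dropped.)
δ = d·√(n/2) ⇒ d = δ/√(n/2) = 2.802/√(213/2) = 0.2715.

d ≈ 0.271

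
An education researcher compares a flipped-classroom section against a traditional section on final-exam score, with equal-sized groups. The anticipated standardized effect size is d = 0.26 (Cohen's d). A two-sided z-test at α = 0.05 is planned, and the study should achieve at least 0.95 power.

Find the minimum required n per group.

Set Φ(δ − 1.960) = 0.95; then δ − 1.960 = Φ⁻¹(0.95) = 1.645, giving δ = 3.605.
(The Φ(−δ − z_{α/2}) term is vanishingly small for δ > 0 and is dropped in the standard sample-size formula.)
δ = d·√(n/2) ⇒ n = 2(δ/d)² = 2 × (3.605 / 0.26)² = 384.46.
Round up to the next whole unit.

n = 385 per group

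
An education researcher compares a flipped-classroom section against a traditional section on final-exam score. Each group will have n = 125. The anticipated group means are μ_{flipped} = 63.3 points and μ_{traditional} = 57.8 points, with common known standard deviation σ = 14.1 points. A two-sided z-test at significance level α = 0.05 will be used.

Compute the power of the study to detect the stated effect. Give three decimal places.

Standardized effect: d = |μ_{flipped} − μ_{traditional}| / σ = |63.3 − 57.8| / 14.1 = 0.3901
Noncentrality parameter: δ = d·√(n/2) = 0.3901 × √(125/2) = 3.0838
Two-sided α = 0.05 → critical value z_{0.025} = 1.960.
Power = Φ(δ − 1.960) + Φ(−δ − 1.960) = Φ(1.124) + Φ(-5.044) = 0.8695 + 0.0000 = 0.8695.

Power ≈ 0.869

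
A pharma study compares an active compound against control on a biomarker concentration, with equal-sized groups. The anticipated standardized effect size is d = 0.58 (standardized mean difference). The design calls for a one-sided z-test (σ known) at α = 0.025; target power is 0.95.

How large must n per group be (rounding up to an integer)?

n = 78 per group

For power 0.95 need Φ(δ − z_{0.025}) = 0.95, so δ = z_{0.025} + z_{0.05} = 1.960 + 1.645 = 3.605.
δ = d·√(n/2) ⇒ n = 2(δ/d)² = 2 × (3.605 / 0.58)² = 77.26.
Rounding up, n = 78 per group.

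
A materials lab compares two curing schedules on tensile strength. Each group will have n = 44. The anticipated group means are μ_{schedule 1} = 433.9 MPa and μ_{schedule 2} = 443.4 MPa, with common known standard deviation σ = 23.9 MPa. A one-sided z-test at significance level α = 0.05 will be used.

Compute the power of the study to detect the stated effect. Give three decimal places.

Power ≈ 0.587

Standardized effect: d = |μ_{schedule 1} − μ_{schedule 2}| / σ = |433.9 − 443.4| / 23.9 = 0.3975
Noncentrality parameter: δ = d·√(n/2) = 0.3975 × √(44/2) = 1.8644
One-sided α = 0.05 → critical value z_{0.05} = 1.645.
Power = Φ(δ − 1.645) = Φ(0.220) = 0.5869.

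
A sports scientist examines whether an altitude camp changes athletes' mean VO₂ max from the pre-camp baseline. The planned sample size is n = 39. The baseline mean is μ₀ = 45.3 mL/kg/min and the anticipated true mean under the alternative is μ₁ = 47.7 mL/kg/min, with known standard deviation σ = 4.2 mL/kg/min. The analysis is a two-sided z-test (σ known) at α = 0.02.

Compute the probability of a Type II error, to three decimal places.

β ≈ 0.107

Standardized effect: d = |μ₁ − μ₀| / σ = |47.7 − 45.3| / 4.2 = 0.5714
Noncentrality parameter: δ = d·√n = 0.5714 × √39 = 3.5686
Critical value for a two-sided test at α = 0.02: z_{α/2} = 2.326.
Power = Φ(δ − 2.326) + Φ(−δ − 2.326) = Φ(1.242) + Φ(-5.895) = 0.8929 + 0.0000 = 0.8929.
Type II error: β = 1 − power = 1 − 0.8929 = 0.1071.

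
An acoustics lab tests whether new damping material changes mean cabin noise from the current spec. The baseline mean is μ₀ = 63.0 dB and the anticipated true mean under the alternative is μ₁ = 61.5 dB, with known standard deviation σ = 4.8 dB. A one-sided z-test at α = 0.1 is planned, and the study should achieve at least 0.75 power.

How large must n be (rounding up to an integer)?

n = 40

Standardized effect: d = |μ₁ − μ₀| / σ = |61.5 − 63.0| / 4.8 = 0.3125
For power 0.75 need Φ(δ − z_{0.1}) = 0.75, so δ = z_{0.1} + z_{0.25} = 1.282 + 0.674 = 1.956.
δ = d·√n ⇒ n = (δ/d)² = (1.956 / 0.3125)² = 39.18.
Round up to the next whole unit.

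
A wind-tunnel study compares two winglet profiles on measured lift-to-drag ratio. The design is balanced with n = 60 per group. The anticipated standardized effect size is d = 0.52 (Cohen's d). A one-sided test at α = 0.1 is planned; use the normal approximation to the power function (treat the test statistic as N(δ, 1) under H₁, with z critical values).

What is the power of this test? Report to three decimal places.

Power ≈ 0.941

Noncentrality parameter: δ = d·√(n/2) = 0.52 × √(60/2) = 2.8482
One-sided α = 0.1 → critical value z_{0.1} = 1.282.
Power = P(Z > 1.282 − δ) = Φ(1.567) = 0.9414.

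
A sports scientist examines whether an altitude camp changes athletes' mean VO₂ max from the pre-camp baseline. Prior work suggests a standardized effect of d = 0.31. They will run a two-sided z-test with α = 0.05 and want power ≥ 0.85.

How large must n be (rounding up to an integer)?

n = 94

For power 0.85 need Φ(δ − z_{0.025}) = 0.85, so δ = z_{0.025} + z_{0.15} = 1.960 + 1.036 = 2.996.
(Ignoring the negligible lower-tail rejection probability gives the usual closed-form inversion.)
δ = d·√n ⇒ n = (δ/d)² = (2.996 / 0.31)² = 93.43.
Round up to the next whole unit.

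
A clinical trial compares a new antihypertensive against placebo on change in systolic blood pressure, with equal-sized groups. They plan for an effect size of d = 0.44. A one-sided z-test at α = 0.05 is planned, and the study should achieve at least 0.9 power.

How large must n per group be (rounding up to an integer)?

n = 89 per group

For power 0.9 need Φ(δ − z_{0.05}) = 0.9, so δ = z_{0.05} + z_{0.10} = 1.645 + 1.282 = 2.926.
δ = d·√(n/2) ⇒ n = 2(δ/d)² = 2 × (2.926 / 0.44)² = 88.47.
Rounding up, n = 89 per group.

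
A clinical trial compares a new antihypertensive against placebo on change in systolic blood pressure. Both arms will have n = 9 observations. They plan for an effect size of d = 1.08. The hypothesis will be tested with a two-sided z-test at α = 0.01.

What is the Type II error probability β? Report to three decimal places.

β ≈ 0.612

Noncentrality parameter: δ = d·√(n/2) = 1.08 × √(9/2) = 2.2910
Critical value for a two-sided test at α = 0.01: z_{α/2} = 2.576.
Power = Φ(δ − 2.576) + Φ(−δ − 2.576) = Φ(-0.285) + Φ(-4.867) = 0.3879 + 0.0000 = 0.3879.
Type II error: β = 1 − power = 1 − 0.3879 = 0.6121.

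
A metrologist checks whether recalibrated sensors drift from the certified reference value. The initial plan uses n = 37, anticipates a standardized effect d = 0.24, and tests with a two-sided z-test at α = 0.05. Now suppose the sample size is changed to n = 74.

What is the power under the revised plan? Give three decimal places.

With n = 74: δ = d·√n = 0.24 × √74 = 2.0646. Critical value z_{0.025} = 1.960.
Revised power = Φ(δ − 1.960) + Φ(−δ − 1.960) = Φ(0.105) + Φ(-4.025) = 0.5417 + 0.0000 = 0.5417.

Power ≈ 0.542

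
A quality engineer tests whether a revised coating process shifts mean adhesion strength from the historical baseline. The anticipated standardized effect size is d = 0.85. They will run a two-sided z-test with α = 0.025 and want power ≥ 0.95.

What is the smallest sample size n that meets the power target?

n = 21

For power 0.95 need Φ(δ − z_{0.0125}) = 0.95, so δ = z_{0.0125} + z_{0.05} = 2.241 + 1.645 = 3.886.
(The Φ(−δ − z_{α/2}) term is vanishingly small for δ > 0 and is dropped in the standard sample-size formula.)
δ = d·√n ⇒ n = (δ/d)² = (3.886 / 0.85)² = 20.90.
Round up to the next whole unit.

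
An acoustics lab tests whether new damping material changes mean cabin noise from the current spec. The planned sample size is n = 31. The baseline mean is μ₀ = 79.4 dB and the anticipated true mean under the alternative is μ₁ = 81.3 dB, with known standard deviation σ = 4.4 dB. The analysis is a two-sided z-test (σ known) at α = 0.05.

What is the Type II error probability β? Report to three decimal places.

Standardized effect: d = |μ₁ − μ₀| / σ = |81.3 − 79.4| / 4.4 = 0.4318
Noncentrality parameter: δ = d·√n = 0.4318 × √31 = 2.4043
Critical value for a two-sided test at α = 0.05: z_{α/2} = 1.960.
Power = Φ(δ − 1.960) + Φ(−δ − 1.960) = Φ(0.444) + Φ(-4.364) = 0.6716 + 0.0000 = 0.6716.
Type II error: β = 1 − power = 1 − 0.6716 = 0.3284.

β ≈ 0.328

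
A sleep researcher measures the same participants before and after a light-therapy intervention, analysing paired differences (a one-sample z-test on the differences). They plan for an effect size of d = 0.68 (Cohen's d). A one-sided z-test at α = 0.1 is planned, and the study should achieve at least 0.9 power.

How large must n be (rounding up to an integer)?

Set Φ(δ − 1.282) = 0.9; then δ − 1.282 = Φ⁻¹(0.9) = 1.282, giving δ = 2.563.
δ = d·√n ⇒ n = (δ/d)² = (2.563 / 0.68)² = 14.21.
Round up to the next whole unit.

n = 15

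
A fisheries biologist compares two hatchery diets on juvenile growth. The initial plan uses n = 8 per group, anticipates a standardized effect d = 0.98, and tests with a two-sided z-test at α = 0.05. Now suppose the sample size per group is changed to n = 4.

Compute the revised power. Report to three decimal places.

Power ≈ 0.283

With n = 4 per group: δ = d·√(n/2) = 0.98 × √(4/2) = 1.3859. Critical value z_{0.025} = 1.960.
Revised power = Φ(δ − 1.960) + Φ(−δ − 1.960) = Φ(-0.574) + Φ(-3.346) = 0.2830 + 0.0004 = 0.2834.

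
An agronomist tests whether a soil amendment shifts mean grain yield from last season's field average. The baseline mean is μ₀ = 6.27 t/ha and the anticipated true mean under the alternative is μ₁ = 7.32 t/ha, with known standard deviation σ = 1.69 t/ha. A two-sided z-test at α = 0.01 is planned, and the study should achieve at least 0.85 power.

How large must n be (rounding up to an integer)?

n = 34

Standardized effect: d = |μ₁ − μ₀| / σ = |7.32 − 6.27| / 1.69 = 0.6213
Set Φ(δ − 2.576) = 0.85; then δ − 2.576 = Φ⁻¹(0.85) = 1.036, giving δ = 3.612.
(For δ > 0 the lower-tail rejection region contributes negligibly to power, so the one-term inversion is standard.)
δ = d·√n ⇒ n = (δ/d)² = (3.612 / 0.6213)² = 33.80.
Round up to the next whole unit.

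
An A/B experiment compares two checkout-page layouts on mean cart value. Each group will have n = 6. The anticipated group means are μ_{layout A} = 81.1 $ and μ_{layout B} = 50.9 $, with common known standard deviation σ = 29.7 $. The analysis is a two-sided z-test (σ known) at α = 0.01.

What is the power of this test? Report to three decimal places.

Standardized effect: d = |μ_{layout A} − μ_{layout B}| / σ = |81.1 − 50.9| / 29.7 = 1.0168
Noncentrality parameter: δ = d·√(n/2) = 1.0168 × √(6/2) = 1.7612
Critical value for a two-sided test at α = 0.01: z_{α/2} = 2.576.
Power = Φ(δ − 2.576) + Φ(−δ − 2.576) = Φ(-0.815) + Φ(-4.337) = 0.2076 + 0.0000 = 0.2077.

Power ≈ 0.208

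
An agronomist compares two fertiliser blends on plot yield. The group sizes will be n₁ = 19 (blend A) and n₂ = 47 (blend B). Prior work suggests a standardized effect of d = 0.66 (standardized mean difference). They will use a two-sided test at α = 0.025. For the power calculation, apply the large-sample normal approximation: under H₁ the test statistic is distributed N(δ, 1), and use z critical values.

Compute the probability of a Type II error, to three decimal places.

Noncentrality parameter: δ = d / √(1/n₁ + 1/n₂) = 0.66 / √(1/19 + 1/47) = 2.4277
Two-sided α = 0.025 → critical value z_{0.0125} = 2.241.
Power = Φ(δ − 2.241) + Φ(−δ − 2.241) = Φ(0.186) + Φ(-4.669) = 0.5739 + 0.0000 = 0.5739.
Type II error: β = 1 − power = 1 − 0.5739 = 0.4261.

β ≈ 0.426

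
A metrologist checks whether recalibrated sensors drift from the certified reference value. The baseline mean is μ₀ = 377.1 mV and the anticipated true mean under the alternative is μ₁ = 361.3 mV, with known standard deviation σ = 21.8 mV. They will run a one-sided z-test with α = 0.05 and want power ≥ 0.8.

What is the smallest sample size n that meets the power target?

Standardized effect: d = |μ₁ − μ₀| / σ = |361.3 − 377.1| / 21.8 = 0.7248
Set Φ(δ − 1.645) = 0.8; then δ − 1.645 = Φ⁻¹(0.8) = 0.842, giving δ = 2.486.
δ = d·√n ⇒ n = (δ/d)² = (2.486 / 0.7248)² = 11.77.
Round up to the next whole unit.

n = 12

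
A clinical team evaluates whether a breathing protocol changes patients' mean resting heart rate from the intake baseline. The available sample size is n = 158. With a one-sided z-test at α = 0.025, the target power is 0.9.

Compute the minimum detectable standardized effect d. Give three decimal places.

d ≈ 0.258

Need Φ(δ − 1.960) = 0.9, so δ = 1.960 + 1.282 = 3.242.
δ = d·√n ⇒ d = δ/√n = 3.242/√158 = 0.2579.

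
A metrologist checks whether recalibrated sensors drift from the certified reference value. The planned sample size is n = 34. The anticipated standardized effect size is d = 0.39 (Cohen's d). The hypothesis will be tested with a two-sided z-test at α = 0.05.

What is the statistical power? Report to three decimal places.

Noncentrality parameter: δ = d·√n = 0.39 × √34 = 2.2741
Two-sided α = 0.05 → critical value z_{0.025} = 1.960.
Power = Φ(δ − 1.960) + Φ(−δ − 1.960) = Φ(0.314) + Φ(-4.234) = 0.6233 + 0.0000 = 0.6233.

Power ≈ 0.623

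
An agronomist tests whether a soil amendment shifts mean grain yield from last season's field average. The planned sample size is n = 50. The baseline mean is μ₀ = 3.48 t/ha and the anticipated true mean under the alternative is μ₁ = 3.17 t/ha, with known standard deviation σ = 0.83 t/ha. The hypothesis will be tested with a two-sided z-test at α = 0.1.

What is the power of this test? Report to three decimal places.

Power ≈ 0.840

Standardized effect: d = |μ₁ − μ₀| / σ = |3.17 − 3.48| / 0.83 = 0.3735
Noncentrality parameter: δ = d·√n = 0.3735 × √50 = 2.6410
Two-sided α = 0.1 → critical value z_{0.05} = 1.645.
Power = Φ(δ − 1.645) + Φ(−δ − 1.645) = Φ(0.996) + Φ(-4.286) = 0.8404 + 0.0000 = 0.8404.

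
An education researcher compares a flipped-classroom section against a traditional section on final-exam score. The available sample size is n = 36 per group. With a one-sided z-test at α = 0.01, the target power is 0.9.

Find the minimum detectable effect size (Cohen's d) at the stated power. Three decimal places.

d ≈ 0.850

Need Φ(δ − 2.326) = 0.9, so δ = 2.326 + 1.282 = 3.608.
δ = d·√(n/2) ⇒ d = δ/√(n/2) = 3.608/√(36/2) = 0.8504.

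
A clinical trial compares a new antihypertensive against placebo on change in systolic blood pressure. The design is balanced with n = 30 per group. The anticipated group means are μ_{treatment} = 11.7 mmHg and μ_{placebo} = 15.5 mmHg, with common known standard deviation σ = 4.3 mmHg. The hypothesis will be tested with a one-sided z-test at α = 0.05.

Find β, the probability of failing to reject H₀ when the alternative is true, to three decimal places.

Standardized effect: d = |μ_{treatment} − μ_{placebo}| / σ = |11.7 − 15.5| / 4.3 = 0.8837
Noncentrality parameter: δ = d·√(n/2) = 0.8837 × √(30/2) = 3.4226
Critical value for a one-sided test at α = 0.05: z_α = 1.645.
Power = Φ(δ − 1.645) = Φ(1.778) = 0.9623.
Type II error: β = 1 − power = 1 − 0.9623 = 0.0377.

β ≈ 0.038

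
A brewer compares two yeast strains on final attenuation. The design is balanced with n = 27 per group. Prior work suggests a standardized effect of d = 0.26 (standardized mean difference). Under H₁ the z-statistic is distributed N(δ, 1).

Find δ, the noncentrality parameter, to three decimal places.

δ ≈ 0.955

δ = d·√(n/2) = 0.26 × √(27/2) = 0.9553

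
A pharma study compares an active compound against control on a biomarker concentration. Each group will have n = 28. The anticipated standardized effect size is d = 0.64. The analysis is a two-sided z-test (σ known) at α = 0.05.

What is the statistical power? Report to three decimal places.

Noncentrality parameter: δ = d·√(n/2) = 0.64 × √(28/2) = 2.3947
Two-sided α = 0.05 → critical value z_{0.025} = 1.960.
Power = Φ(δ − 1.960) + Φ(−δ − 1.960) = Φ(0.435) + Φ(-4.355) = 0.6681 + 0.0000 = 0.6681.

Power ≈ 0.668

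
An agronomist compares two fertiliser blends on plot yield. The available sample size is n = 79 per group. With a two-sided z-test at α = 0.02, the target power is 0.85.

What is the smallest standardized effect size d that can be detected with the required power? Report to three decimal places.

d ≈ 0.535

Need Φ(δ − 2.326) = 0.85, so δ = 2.326 + 1.036 = 3.363.
(Lower-tail contribution to power is negligible for δ > 0.)
δ = d·√(n/2) ⇒ d = δ/√(n/2) = 3.363/√(79/2) = 0.5351.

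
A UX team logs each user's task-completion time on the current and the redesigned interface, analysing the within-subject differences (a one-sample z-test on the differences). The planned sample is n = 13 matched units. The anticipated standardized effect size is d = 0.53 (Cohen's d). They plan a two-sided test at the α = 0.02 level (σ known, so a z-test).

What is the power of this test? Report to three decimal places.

Noncentrality parameter: δ = d·√n = 0.53 × √13 = 1.9109
Critical value for a two-sided test at α = 0.02: z_{α/2} = 2.326.
Power = Φ(δ − 2.326) + Φ(−δ − 2.326) = Φ(-0.415) + Φ(-4.237) = 0.3389 + 0.0000 = 0.3389.

Power ≈ 0.339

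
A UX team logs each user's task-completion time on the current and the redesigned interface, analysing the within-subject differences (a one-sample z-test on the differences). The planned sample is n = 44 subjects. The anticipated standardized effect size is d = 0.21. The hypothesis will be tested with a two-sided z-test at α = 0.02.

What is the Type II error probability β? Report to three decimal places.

β ≈ 0.825

Noncentrality parameter: δ = d·√n = 0.21 × √44 = 1.3930
Two-sided α = 0.02 → critical value z_{0.01} = 2.326.
Power = Φ(δ − 2.326) + Φ(−δ − 2.326) = Φ(-0.933) + Φ(-3.719) = 0.1753 + 0.0001 = 0.1754.
Type II error: β = 1 − power = 1 − 0.1754 = 0.8246.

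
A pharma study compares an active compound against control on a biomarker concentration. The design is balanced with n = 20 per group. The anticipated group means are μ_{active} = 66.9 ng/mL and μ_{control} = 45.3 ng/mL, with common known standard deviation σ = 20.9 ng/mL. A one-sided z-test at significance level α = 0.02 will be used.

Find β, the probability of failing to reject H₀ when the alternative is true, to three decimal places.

Standardized effect: d = |μ_{active} − μ_{control}| / σ = |66.9 − 45.3| / 20.9 = 1.0335
Noncentrality parameter: δ = d·√(n/2) = 1.0335 × √(20/2) = 3.2682
Critical value for a one-sided test at α = 0.02: z_α = 2.054.
Power = Φ(δ − 2.054) = Φ(1.214) = 0.8877.
Type II error: β = 1 − power = 1 − 0.8877 = 0.1123.

β ≈ 0.112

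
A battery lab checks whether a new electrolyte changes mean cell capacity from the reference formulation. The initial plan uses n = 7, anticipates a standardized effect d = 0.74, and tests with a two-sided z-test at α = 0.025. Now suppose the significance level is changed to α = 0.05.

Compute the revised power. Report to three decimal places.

Power ≈ 0.499

δ = d·√n = 0.74 × √7 = 1.9579 (unchanged). New critical value: z_{0.025} = 1.960.
Revised power = Φ(δ − 1.960) + Φ(−δ − 1.960) = Φ(-0.002) + Φ(-3.918) = 0.4992 + 0.0000 = 0.4992.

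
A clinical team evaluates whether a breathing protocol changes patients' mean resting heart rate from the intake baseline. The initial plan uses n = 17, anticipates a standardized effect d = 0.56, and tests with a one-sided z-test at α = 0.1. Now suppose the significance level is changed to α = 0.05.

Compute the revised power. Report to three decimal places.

δ = d·√n = 0.56 × √17 = 2.3089 (unchanged). New critical value: z_{0.05} = 1.645.
Revised power = P(Z > 1.645 − δ) = Φ(0.664) = 0.7467.

Power ≈ 0.747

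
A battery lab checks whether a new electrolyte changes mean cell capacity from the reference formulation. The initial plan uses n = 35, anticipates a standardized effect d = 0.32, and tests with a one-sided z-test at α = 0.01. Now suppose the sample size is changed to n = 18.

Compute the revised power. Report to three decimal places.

With n = 18: δ = d·√n = 0.32 × √18 = 1.3576. Critical value z_{0.01} = 2.326.
Revised power = P(Z > 2.326 − δ) = Φ(-0.969) = 0.1663.

Power ≈ 0.166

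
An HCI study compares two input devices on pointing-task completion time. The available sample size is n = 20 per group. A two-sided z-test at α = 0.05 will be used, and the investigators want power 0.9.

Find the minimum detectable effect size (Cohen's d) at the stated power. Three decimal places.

Need Φ(δ − 1.960) = 0.9, so δ = 1.960 + 1.282 = 3.242.
(Lower-tail contribution to power is negligible for δ > 0.)
δ = d·√(n/2) ⇒ d = δ/√(n/2) = 3.242/√(20/2) = 1.0251.

d ≈ 1.025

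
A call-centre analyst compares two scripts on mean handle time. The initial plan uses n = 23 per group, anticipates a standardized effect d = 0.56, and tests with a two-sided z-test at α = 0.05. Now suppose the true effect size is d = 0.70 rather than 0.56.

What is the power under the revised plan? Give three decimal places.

Power ≈ 0.661

With d = 0.70: δ = d·√(n/2) = 0.70 × √(23/2) = 2.3738. Critical value z_{0.025} = 1.960.
Revised power = Φ(δ − 1.960) + Φ(−δ − 1.960) = Φ(0.414) + Φ(-4.334) = 0.6605 + 0.0000 = 0.6605.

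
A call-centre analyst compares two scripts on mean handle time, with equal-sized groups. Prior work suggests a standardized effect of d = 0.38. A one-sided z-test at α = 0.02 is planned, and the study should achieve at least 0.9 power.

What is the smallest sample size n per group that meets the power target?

For power 0.9 need Φ(δ − z_{0.02}) = 0.9, so δ = z_{0.02} + z_{0.10} = 2.054 + 1.282 = 3.335.
δ = d·√(n/2) ⇒ n = 2(δ/d)² = 2 × (3.335 / 0.38)² = 154.08.
Rounding up, n = 155 per group.

n = 155 per group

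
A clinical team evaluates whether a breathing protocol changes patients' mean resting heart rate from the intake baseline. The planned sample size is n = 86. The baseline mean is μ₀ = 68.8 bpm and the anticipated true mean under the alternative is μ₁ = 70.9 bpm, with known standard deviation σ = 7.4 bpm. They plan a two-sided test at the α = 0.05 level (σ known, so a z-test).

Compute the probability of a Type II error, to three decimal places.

β ≈ 0.251

Standardized effect: d = |μ₁ − μ₀| / σ = |70.9 − 68.8| / 7.4 = 0.2838
Noncentrality parameter: δ = d·√n = 0.2838 × √86 = 2.6317
Two-sided α = 0.05 → critical value z_{0.025} = 1.960.
Power = Φ(δ − 1.960) + Φ(−δ − 1.960) = Φ(0.672) + Φ(-4.592) = 0.7491 + 0.0000 = 0.7491.
Type II error: β = 1 − power = 1 − 0.7491 = 0.2509.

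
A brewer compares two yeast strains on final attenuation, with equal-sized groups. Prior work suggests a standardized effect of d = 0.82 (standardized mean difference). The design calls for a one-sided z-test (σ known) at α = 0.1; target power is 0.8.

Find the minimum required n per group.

For power 0.8 need Φ(δ − z_{0.1}) = 0.8, so δ = z_{0.1} + z_{0.20} = 1.282 + 0.842 = 2.123.
δ = d·√(n/2) ⇒ n = 2(δ/d)² = 2 × (2.123 / 0.82)² = 13.41.
Round up to the next whole unit.

n = 14 per group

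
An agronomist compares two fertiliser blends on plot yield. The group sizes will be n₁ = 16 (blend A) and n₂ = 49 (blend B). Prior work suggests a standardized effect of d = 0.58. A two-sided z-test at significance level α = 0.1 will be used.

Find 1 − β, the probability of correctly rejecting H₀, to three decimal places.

Noncentrality parameter: δ = d / √(1/n₁ + 1/n₂) = 0.58 / √(1/16 + 1/49) = 2.0143
Critical value for a two-sided test at α = 0.1: z_{α/2} = 1.645.
Power = Φ(δ − 1.645) + Φ(−δ − 1.645) = Φ(0.369) + Φ(-3.659) = 0.6441 + 0.0001 = 0.6442.

Power ≈ 0.644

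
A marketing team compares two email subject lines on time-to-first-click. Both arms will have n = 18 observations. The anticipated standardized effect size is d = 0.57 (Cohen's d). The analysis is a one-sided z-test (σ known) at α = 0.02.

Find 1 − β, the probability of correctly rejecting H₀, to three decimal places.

Noncentrality parameter: δ = d·√(n/2) = 0.57 × √(18/2) = 1.7100
One-sided α = 0.02 → critical value z_{0.02} = 2.054.
Power = P(Z > 2.054 − δ) = Φ(-0.344) = 0.3655.

Power ≈ 0.366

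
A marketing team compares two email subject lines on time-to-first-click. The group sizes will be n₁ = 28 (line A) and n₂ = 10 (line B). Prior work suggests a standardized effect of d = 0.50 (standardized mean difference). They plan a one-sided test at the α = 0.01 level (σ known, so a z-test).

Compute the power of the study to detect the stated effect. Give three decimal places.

Noncentrality parameter: δ = d / √(1/n₁ + 1/n₂) = 0.50 / √(1/28 + 1/10) = 1.3572
One-sided α = 0.01 → critical value z_{0.01} = 2.326.
Power = Φ(δ − 2.326) = Φ(-0.969) = 0.1662.

Power ≈ 0.166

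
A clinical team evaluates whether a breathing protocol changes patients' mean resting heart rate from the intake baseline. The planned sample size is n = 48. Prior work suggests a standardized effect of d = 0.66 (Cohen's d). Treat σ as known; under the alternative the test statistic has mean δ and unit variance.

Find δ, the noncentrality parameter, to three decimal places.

The noncentrality parameter scales effect size by the design's sample-size factor: δ = d·√n = 0.66 × √48 = 4.5726

δ ≈ 4.573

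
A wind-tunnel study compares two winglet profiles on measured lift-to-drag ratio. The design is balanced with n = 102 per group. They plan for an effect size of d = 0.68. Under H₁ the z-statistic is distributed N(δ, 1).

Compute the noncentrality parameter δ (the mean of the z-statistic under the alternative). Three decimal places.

δ ≈ 4.856

δ = d·√(n/2) = 0.68 × √(102/2) = 4.8562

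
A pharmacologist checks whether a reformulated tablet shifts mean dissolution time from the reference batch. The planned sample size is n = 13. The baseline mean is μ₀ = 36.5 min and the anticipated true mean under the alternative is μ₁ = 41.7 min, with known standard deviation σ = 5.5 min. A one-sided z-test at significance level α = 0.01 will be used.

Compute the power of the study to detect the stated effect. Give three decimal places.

Standardized effect: d = |μ₁ − μ₀| / σ = |41.7 − 36.5| / 5.5 = 0.9455
Noncentrality parameter: δ = d·√n = 0.9455 × √13 = 3.4089
Critical value for a one-sided test at α = 0.01: z_α = 2.326.
Power = Φ(δ − 2.326) = Φ(1.083) = 0.8605.

Power ≈ 0.860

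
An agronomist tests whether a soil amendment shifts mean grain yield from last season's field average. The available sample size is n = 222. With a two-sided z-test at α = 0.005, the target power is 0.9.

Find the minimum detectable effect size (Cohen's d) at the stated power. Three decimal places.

Required noncentrality: δ = z_{0.0025} + z_{0.10} = 2.807 + 1.282 = 4.089.
(The second rejection-region term Φ(−δ − z_{α/2}) is negligible and dropped.)
δ = d·√n ⇒ d = δ/√n = 4.089/√222 = 0.2744.

d ≈ 0.274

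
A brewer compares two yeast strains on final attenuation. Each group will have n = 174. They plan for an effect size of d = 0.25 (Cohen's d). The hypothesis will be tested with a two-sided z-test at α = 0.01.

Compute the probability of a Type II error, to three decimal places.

Noncentrality parameter: δ = d·√(n/2) = 0.25 × √(174/2) = 2.3318
Two-sided α = 0.01 → critical value z_{0.005} = 2.576.
Power = Φ(δ − 2.576) + Φ(−δ − 2.576) = Φ(-0.244) + Φ(-4.908) = 0.4036 + 0.0000 = 0.4036.
Type II error: β = 1 − power = 1 − 0.4036 = 0.5964.

β ≈ 0.596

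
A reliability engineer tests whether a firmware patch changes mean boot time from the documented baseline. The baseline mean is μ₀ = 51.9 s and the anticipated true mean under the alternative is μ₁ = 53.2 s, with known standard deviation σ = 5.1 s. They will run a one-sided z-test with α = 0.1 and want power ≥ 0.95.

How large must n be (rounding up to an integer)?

n = 132

Standardized effect: d = |μ₁ − μ₀| / σ = |53.2 − 51.9| / 5.1 = 0.2549
For power 0.95 need Φ(δ − z_{0.1}) = 0.95, so δ = z_{0.1} + z_{0.05} = 1.282 + 1.645 = 2.926.
δ = d·√n ⇒ n = (δ/d)² = (2.926 / 0.2549)² = 131.80.
Round up to the next whole unit.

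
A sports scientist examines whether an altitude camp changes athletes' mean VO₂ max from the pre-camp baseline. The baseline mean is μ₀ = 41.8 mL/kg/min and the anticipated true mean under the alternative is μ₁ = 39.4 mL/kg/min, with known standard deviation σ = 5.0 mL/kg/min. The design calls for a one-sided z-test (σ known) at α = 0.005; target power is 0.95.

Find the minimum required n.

Standardized effect: d = |μ₁ − μ₀| / σ = |39.4 − 41.8| / 5.0 = 0.4800
Set Φ(δ − 2.576) = 0.95; then δ − 2.576 = Φ⁻¹(0.95) = 1.645, giving δ = 4.221.
δ = d·√n ⇒ n = (δ/d)² = (4.221 / 0.4800)² = 77.32.
Rounding up, n = 78.

n = 78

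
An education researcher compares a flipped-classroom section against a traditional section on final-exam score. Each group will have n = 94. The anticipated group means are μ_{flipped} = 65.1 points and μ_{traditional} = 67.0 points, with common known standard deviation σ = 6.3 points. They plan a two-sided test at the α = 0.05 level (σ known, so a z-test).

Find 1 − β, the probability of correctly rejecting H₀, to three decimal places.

Power ≈ 0.543

Standardized effect: d = |μ_{flipped} − μ_{traditional}| / σ = |65.1 − 67.0| / 6.3 = 0.3016
Noncentrality parameter: δ = d·√(n/2) = 0.3016 × √(94/2) = 2.0676
Two-sided α = 0.05 → critical value z_{0.025} = 1.960.
Power = Φ(δ − 1.960) + Φ(−δ − 1.960) = Φ(0.108) + Φ(-4.028) = 0.5428 + 0.0000 = 0.5429.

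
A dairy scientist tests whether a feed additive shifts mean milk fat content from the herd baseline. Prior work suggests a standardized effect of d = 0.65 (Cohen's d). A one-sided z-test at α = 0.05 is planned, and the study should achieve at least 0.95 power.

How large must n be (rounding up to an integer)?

n = 26

For power 0.95 need Φ(δ − z_{0.05}) = 0.95, so δ = z_{0.05} + z_{0.05} = 1.645 + 1.645 = 3.290.
δ = d·√n ⇒ n = (δ/d)² = (3.290 / 0.65)² = 25.61.
Rounding up, n = 26.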